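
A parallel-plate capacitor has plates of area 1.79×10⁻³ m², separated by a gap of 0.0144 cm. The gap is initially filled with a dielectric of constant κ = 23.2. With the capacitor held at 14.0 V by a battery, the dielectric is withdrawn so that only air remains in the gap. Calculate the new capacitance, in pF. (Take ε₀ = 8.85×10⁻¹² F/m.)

C ≈ 110 pF

Initially C₁ = κε₀A/d = 23.2 × 8.85×10⁻¹² × 1.79×10⁻³ / 1.44×10⁻⁴ = 2.55×10⁻⁹ F.
C = κε₀A/d scales with κ, so C₂/C₁ = 1/κ = 1/23.2 = 0.0431.
C₂ = 0.0431 × 2.55×10⁻⁹ = 1.10×10⁻¹⁰ F.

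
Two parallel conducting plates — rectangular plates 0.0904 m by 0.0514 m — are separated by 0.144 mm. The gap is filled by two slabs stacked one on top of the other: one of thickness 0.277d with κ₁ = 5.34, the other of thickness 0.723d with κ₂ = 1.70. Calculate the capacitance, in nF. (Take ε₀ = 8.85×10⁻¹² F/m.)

0.598 nF

A = 0.0904 × 0.0514 m² = 4.65×10⁻³ m².
Stacked slabs ⇒ two capacitors in series, each with the full plate area.
C₁ = κ₁ε₀A/d₁ = 5.34 × 8.85×10⁻¹² × 4.65×10⁻³ / 3.99×10⁻⁵ = 5.51×10⁻⁹ F.
C₂ = κ₂ε₀A/d₂ = 1.70 × 8.85×10⁻¹² × 4.65×10⁻³ / 1.04×10⁻⁴ = 6.71×10⁻¹⁰ F.
C = (1/C₁ + 1/C₂)⁻¹ = 5.98×10⁻¹⁰ F.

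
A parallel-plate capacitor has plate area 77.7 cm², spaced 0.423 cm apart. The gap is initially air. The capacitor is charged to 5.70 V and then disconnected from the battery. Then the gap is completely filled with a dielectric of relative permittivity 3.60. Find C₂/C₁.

C = κε₀A/d scales with κ, so C₂/C₁ = κ = 3.60.

3.60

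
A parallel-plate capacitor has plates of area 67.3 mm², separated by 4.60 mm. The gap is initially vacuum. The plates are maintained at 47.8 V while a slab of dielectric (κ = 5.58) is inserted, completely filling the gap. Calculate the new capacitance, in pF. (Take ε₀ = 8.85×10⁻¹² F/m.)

C ≈ 0.722 pF

A = 67.3 mm² = 6.73×10⁻⁵ m².
Initially C₁ = ε₀A/d = 8.85×10⁻¹² × 6.73×10⁻⁵ / 4.60×10⁻³ = 1.29×10⁻¹³ F.
C = κε₀A/d scales with κ, so C₂/C₁ = κ = 5.58.
C₂ = 5.58 × 1.29×10⁻¹³ = 7.22×10⁻¹³ F.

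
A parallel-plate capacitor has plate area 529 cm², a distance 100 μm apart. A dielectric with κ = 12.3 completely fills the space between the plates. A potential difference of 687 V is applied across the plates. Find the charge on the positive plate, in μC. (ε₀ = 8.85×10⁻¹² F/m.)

Q ≈ 39.6 μC

A = 529 cm² = 5.29×10⁻² m².
C = κε₀A/d = 12.3 × 8.85×10⁻¹² × 5.29×10⁻² / 1.00×10⁻⁴ = 5.76×10⁻⁸ F.
Q = CV = 5.76×10⁻⁸ × 687 = 3.96×10⁻⁵ C.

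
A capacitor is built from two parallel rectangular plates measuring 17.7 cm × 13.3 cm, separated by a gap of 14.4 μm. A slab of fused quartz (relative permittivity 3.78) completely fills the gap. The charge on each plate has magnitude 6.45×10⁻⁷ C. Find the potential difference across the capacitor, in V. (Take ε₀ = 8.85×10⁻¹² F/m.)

11.8 V

A = 17.7 × 13.3 cm² = 2.35×10⁻² m².
C = κε₀A/d = 3.78 × 8.85×10⁻¹² × 2.35×10⁻² / 1.44×10⁻⁵ = 5.47×10⁻⁸ F.
V = Q/C = 6.45×10⁻⁷ / 5.47×10⁻⁸ = 11.8 V.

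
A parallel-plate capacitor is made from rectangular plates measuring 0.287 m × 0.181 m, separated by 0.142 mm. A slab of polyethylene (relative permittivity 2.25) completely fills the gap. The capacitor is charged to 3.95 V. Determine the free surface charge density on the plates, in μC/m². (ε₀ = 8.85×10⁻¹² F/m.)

σ ≈ 0.554 μC/m²

A = 0.287 × 0.181 m² = 5.19×10⁻² m².
C = κε₀A/d = 2.25 × 8.85×10⁻¹² × 5.19×10⁻² / 1.42×10⁻⁴ = 7.28×10⁻⁹ F.
σ = Q/A = CV/A = 7.28×10⁻⁹ × 3.95 / 5.19×10⁻² = 5.54×10⁻⁷ C/m².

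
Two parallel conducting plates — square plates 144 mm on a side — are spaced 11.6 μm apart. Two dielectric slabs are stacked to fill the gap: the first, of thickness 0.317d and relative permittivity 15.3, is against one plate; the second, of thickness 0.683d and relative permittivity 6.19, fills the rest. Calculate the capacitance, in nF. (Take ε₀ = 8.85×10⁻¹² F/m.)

C ≈ 121 nF

A = (144 mm)² = 2.07×10⁻² m².
Stacked slabs ⇒ two capacitors in series, each with the full plate area.
C₁ = κ₁ε₀A/d₁ = 15.3 × 8.85×10⁻¹² × 2.07×10⁻² / 3.68×10⁻⁶ = 7.64×10⁻⁷ F.
C₂ = κ₂ε₀A/d₂ = 6.19 × 8.85×10⁻¹² × 2.07×10⁻² / 7.92×10⁻⁶ = 1.43×10⁻⁷ F.
C = (1/C₁ + 1/C₂)⁻¹ = 1.21×10⁻⁷ F.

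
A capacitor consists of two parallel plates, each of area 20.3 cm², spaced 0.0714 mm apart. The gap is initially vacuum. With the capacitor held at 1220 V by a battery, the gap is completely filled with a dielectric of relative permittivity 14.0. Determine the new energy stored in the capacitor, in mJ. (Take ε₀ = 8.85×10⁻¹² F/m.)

U ≈ 2.62 mJ

A = 20.3 cm² = 2.03×10⁻³ m².
Initially C₁ = ε₀A/d = 8.85×10⁻¹² × 2.03×10⁻³ / 7.14×10⁻⁵ = 2.52×10⁻¹⁰ F.
U₁ = 1.87×10⁻⁴ J.
Battery connected ⇒ V is held fixed. C₂ = 14.0 C₁ and U = ½CV², so U₂/U₁ = C₂/C₁ = 14.0.
U₂ = 14.0 × 1.87×10⁻⁴ = 2.62×10⁻³ J.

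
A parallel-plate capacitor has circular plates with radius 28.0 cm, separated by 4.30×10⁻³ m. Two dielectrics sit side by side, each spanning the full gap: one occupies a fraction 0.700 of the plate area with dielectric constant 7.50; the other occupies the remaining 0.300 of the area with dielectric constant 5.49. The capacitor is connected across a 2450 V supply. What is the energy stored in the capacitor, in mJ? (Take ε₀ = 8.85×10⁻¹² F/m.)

U ≈ 10.5 mJ

A = π(28.0 cm)² = 0.246 m².
Side-by-side slabs ⇒ two capacitors in parallel, each spanning the full gap.
C₁ = κ₁ε₀A₁/d = 7.50 × 8.85×10⁻¹² × 0.172 / 4.30×10⁻³ = 2.66×10⁻⁹ F.
C₂ = κ₂ε₀A₂/d = 5.49 × 8.85×10⁻¹² × 7.39×10⁻² / 4.30×10⁻³ = 8.35×10⁻¹⁰ F.
C = C₁ + C₂ = 3.50×10⁻⁹ F.
U = ½CV² = ½ × 3.50×10⁻⁹ × (2450)² = 1.05×10⁻² J.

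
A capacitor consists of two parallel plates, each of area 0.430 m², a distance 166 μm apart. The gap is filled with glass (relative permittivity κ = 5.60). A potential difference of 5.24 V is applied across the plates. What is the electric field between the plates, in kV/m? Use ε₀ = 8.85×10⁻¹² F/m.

E = V/d = 5.24 / 1.66×10⁻⁴ = 3.16×10⁴ V/m.

E ≈ 31.6 kV/m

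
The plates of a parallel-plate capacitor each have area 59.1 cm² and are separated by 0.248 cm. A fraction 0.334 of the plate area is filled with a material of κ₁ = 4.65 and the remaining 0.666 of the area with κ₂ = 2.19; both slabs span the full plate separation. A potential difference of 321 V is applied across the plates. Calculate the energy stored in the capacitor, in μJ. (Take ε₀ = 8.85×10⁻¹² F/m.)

3.27 μJ

A = 59.1 cm² = 5.91×10⁻³ m².
Side-by-side slabs ⇒ two capacitors in parallel, each spanning the full gap.
C₁ = κ₁ε₀A₁/d = 4.65 × 8.85×10⁻¹² × 1.97×10⁻³ / 2.48×10⁻³ = 3.28×10⁻¹¹ F.
C₂ = κ₂ε₀A₂/d = 2.19 × 8.85×10⁻¹² × 3.94×10⁻³ / 2.48×10⁻³ = 3.08×10⁻¹¹ F.
C = C₁ + C₂ = 6.35×10⁻¹¹ F.
U = ½CV² = ½ × 6.35×10⁻¹¹ × (321)² = 3.27×10⁻⁶ J.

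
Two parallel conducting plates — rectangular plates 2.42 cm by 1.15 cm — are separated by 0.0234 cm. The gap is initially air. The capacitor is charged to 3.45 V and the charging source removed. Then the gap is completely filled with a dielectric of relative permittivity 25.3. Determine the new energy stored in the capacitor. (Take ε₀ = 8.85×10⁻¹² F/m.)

A = 2.42 × 1.15 cm² = 2.78×10⁻⁴ m².
Initially C₁ = ε₀A/d = 8.85×10⁻¹² × 2.78×10⁻⁴ / 2.34×10⁻⁴ = 1.05×10⁻¹¹ F.
U₁ = 6.26×10⁻¹¹ J.
Isolated ⇒ Q is held fixed. C₂ = 25.3 C₁ and U = Q²/(2C), so U₂/U₁ = C₁/C₂ = 0.0395.
U₂ = 0.0395 × 6.26×10⁻¹¹ = 2.48×10⁻¹² J.

2.48 pJ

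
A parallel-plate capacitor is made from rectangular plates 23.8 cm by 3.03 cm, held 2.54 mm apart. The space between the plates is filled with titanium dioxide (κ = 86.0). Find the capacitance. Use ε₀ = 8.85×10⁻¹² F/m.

C ≈ 2.16 nF

A = 23.8 × 3.03 cm² = 7.21×10⁻³ m².
C = κε₀A/d = 86.0 × 8.85×10⁻¹² × 7.21×10⁻³ / 2.54×10⁻³ = 2.16×10⁻⁹ F.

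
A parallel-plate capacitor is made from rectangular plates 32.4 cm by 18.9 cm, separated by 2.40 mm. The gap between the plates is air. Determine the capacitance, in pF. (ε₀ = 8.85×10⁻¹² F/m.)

C ≈ 226 pF

A = 32.4 × 18.9 cm² = 6.12×10⁻² m².
C = ε₀A/d = 8.85×10⁻¹² × 6.12×10⁻² / 2.40×10⁻³ = 2.26×10⁻¹⁰ F.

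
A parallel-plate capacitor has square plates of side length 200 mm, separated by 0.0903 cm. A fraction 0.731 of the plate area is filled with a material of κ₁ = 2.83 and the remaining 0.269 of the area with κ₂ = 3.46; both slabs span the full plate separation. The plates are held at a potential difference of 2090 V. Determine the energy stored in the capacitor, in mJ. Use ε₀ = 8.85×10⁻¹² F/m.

A = (200 mm)² = 4.00×10⁻² m².
Side-by-side slabs ⇒ two capacitors in parallel, each spanning the full gap.
C₁ = κ₁ε₀A₁/d = 2.83 × 8.85×10⁻¹² × 2.92×10⁻² / 9.03×10⁻⁴ = 8.11×10⁻¹⁰ F.
C₂ = κ₂ε₀A₂/d = 3.46 × 8.85×10⁻¹² × 1.08×10⁻² / 9.03×10⁻⁴ = 3.65×10⁻¹⁰ F.
C = C₁ + C₂ = 1.18×10⁻⁹ F.
U = ½CV² = ½ × 1.18×10⁻⁹ × (2090)² = 2.57×10⁻³ J.

2.57 mJ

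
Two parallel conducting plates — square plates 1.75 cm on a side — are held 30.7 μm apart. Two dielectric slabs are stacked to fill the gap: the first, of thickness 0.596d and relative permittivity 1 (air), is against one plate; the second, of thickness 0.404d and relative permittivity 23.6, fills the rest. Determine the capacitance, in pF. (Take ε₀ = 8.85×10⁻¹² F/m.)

A = (1.75 cm)² = 3.06×10⁻⁴ m².
Stacked slabs ⇒ two capacitors in series, each with the full plate area.
C₁ = κ₁ε₀A/d₁ = 1.00 × 8.85×10⁻¹² × 3.06×10⁻⁴ / 1.83×10⁻⁵ = 1.48×10⁻¹⁰ F.
C₂ = κ₂ε₀A/d₂ = 23.6 × 8.85×10⁻¹² × 3.06×10⁻⁴ / 1.24×10⁻⁵ = 5.16×10⁻⁹ F.
C = (1/C₁ + 1/C₂)⁻¹ = 1.44×10⁻¹⁰ F.

C ≈ 144 pF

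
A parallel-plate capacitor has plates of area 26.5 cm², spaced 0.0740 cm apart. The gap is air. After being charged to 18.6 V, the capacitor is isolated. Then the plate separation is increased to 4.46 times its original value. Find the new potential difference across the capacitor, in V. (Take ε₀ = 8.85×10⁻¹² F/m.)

A = 26.5 cm² = 2.65×10⁻³ m².
Initially C₁ = ε₀A/d = 8.85×10⁻¹² × 2.65×10⁻³ / 7.40×10⁻⁴ = 3.17×10⁻¹¹ F.
V₁ = 18.6 V.
Isolated ⇒ Q is held fixed. C₂ = 0.224 C₁ and V = Q/C, so V₂/V₁ = C₁/C₂ = 4.46.
V₂ = 4.46 × 18.6 = 83.0 V.

V ≈ 83.0 V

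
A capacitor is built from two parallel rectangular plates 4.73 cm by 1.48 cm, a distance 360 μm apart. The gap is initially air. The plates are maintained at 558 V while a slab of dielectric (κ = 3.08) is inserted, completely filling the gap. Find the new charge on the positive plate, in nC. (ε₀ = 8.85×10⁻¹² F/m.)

A = 4.73 × 1.48 cm² = 7.00×10⁻⁴ m².
Initially C₁ = ε₀A/d = 8.85×10⁻¹² × 7.00×10⁻⁴ / 3.60×10⁻⁴ = 1.72×10⁻¹¹ F.
Q₁ = 9.60×10⁻⁹ C.
Battery connected ⇒ V is held fixed. C₂ = 3.08 C₁ and Q = CV, so Q₂/Q₁ = C₂/C₁ = 3.08.
Q₂ = 3.08 × 9.60×10⁻⁹ = 2.96×10⁻⁸ C.

Q ≈ 29.6 nC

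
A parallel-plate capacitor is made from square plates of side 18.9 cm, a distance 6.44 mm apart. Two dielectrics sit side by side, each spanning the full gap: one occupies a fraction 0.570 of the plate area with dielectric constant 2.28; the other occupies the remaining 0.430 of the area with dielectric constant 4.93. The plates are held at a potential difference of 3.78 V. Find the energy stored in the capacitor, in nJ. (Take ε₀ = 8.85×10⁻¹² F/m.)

A = (18.9 cm)² = 3.57×10⁻² m².
Side-by-side slabs ⇒ two capacitors in parallel, each spanning the full gap.
C₁ = κ₁ε₀A₁/d = 2.28 × 8.85×10⁻¹² × 2.04×10⁻² / 6.44×10⁻³ = 6.38×10⁻¹¹ F.
C₂ = κ₂ε₀A₂/d = 4.93 × 8.85×10⁻¹² × 1.54×10⁻² / 6.44×10⁻³ = 1.04×10⁻¹⁰ F.
C = C₁ + C₂ = 1.68×10⁻¹⁰ F.
U = ½CV² = ½ × 1.68×10⁻¹⁰ × (3.78)² = 1.20×10⁻⁹ J.

1.20 nJ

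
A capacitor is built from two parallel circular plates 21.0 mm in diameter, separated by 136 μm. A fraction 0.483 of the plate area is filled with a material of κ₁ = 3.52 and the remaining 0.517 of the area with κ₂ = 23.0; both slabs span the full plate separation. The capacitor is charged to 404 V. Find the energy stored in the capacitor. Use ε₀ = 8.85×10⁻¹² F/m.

25.0 μJ

A = π(21.0/2 mm)² = 3.46×10⁻⁴ m².
Side-by-side slabs ⇒ two capacitors in parallel, each spanning the full gap.
C₁ = κ₁ε₀A₁/d = 3.52 × 8.85×10⁻¹² × 1.67×10⁻⁴ / 1.36×10⁻⁴ = 3.83×10⁻¹¹ F.
C₂ = κ₂ε₀A₂/d = 23.0 × 8.85×10⁻¹² × 1.79×10⁻⁴ / 1.36×10⁻⁴ = 2.68×10⁻¹⁰ F.
C = C₁ + C₂ = 3.06×10⁻¹⁰ F.
U = ½CV² = ½ × 3.06×10⁻¹⁰ × (404)² = 2.50×10⁻⁵ J.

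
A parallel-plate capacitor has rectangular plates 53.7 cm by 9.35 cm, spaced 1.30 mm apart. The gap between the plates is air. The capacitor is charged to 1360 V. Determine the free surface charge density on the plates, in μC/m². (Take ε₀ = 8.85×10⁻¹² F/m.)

A = 53.7 × 9.35 cm² = 5.02×10⁻² m².
C = ε₀A/d = 8.85×10⁻¹² × 5.02×10⁻² / 1.30×10⁻³ = 3.42×10⁻¹⁰ F.
σ = Q/A = CV/A = 3.42×10⁻¹⁰ × 1360 / 5.02×10⁻² = 9.26×10⁻⁶ C/m².

σ ≈ 9.26 μC/m²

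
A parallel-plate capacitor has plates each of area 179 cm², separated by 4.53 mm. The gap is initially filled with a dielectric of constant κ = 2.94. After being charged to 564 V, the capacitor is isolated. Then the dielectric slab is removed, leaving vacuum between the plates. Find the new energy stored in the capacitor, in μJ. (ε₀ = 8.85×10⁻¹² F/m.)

A = 179 cm² = 1.79×10⁻² m².
Initially C₁ = κε₀A/d = 2.94 × 8.85×10⁻¹² × 1.79×10⁻² / 4.53×10⁻³ = 1.03×10⁻¹⁰ F.
U₁ = 1.64×10⁻⁵ J.
Isolated ⇒ Q is held fixed. C₂ = 0.340 C₁ and U = Q²/(2C), so U₂/U₁ = C₁/C₂ = 2.94.
U₂ = 2.94 × 1.64×10⁻⁵ = 4.81×10⁻⁵ J.

U ≈ 48.1 μJ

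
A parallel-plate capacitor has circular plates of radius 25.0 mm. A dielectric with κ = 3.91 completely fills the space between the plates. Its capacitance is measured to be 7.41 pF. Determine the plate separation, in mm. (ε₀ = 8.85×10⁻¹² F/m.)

9.17 mm

A = π(25.0 mm)² = 1.96×10⁻³ m².
d = κε₀A/C = 3.91 × 8.85×10⁻¹² × 1.96×10⁻³ / 7.41×10⁻¹² = 9.17×10⁻³ m.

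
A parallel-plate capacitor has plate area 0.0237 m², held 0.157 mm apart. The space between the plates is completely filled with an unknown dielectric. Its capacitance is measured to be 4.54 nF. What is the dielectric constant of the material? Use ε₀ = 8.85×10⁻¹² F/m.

κ ≈ 3.40

κ = Cd/(ε₀A) = 4.54×10⁻⁹ × 1.57×10⁻⁴ / (8.85×10⁻¹² × 2.37×10⁻²) = 3.40.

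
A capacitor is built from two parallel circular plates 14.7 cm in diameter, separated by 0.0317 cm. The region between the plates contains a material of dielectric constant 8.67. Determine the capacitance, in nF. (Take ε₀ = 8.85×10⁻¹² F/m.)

A = π(14.7/2 cm)² = 1.70×10⁻² m².
C = κε₀A/d = 8.67 × 8.85×10⁻¹² × 1.70×10⁻² / 3.17×10⁻⁴ = 4.11×10⁻⁹ F.

4.11 nF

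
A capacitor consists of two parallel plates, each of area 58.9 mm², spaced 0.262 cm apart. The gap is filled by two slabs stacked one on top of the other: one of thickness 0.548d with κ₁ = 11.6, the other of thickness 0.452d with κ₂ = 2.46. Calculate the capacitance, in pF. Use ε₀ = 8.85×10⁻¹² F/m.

0.861 pF

A = 58.9 mm² = 5.89×10⁻⁵ m².
Stacked slabs ⇒ two capacitors in series, each with the full plate area.
C₁ = κ₁ε₀A/d₁ = 11.6 × 8.85×10⁻¹² × 5.89×10⁻⁵ / 1.44×10⁻³ = 4.21×10⁻¹² F.
C₂ = κ₂ε₀A/d₂ = 2.46 × 8.85×10⁻¹² × 5.89×10⁻⁵ / 1.18×10⁻³ = 1.08×10⁻¹² F.
C = (1/C₁ + 1/C₂)⁻¹ = 8.61×10⁻¹³ F.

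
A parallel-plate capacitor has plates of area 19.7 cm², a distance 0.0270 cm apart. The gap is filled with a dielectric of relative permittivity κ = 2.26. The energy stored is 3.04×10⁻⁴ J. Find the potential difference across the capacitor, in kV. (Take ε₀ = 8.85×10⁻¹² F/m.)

A = 19.7 cm² = 1.97×10⁻³ m².
C = κε₀A/d = 2.26 × 8.85×10⁻¹² × 1.97×10⁻³ / 2.70×10⁻⁴ = 1.46×10⁻¹⁰ F.
V = √(2U/C) = √(2 × 3.04×10⁻⁴ / 1.46×10⁻¹⁰) = 2.04×10³ V.

V ≈ 2.04 kV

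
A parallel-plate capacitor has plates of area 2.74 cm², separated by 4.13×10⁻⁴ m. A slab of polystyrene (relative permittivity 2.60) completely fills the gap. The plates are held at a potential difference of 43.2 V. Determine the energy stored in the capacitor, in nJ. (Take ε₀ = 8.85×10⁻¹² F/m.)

14.2 nJ

A = 2.74 cm² = 2.74×10⁻⁴ m².
C = κε₀A/d = 2.60 × 8.85×10⁻¹² × 2.74×10⁻⁴ / 4.13×10⁻⁴ = 1.53×10⁻¹¹ F.
U = ½CV² = ½ × 1.53×10⁻¹¹ × (43.2)² = 1.42×10⁻⁸ J.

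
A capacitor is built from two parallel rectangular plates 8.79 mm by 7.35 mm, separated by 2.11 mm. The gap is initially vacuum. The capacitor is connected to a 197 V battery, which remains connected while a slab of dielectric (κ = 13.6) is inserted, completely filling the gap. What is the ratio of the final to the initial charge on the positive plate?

Q₂/Q₁ ≈ 13.6

Battery connected ⇒ V is held fixed.
C₂ = 13.6 C₁ and Q = CV, so Q₂/Q₁ = C₂/C₁ = 13.6.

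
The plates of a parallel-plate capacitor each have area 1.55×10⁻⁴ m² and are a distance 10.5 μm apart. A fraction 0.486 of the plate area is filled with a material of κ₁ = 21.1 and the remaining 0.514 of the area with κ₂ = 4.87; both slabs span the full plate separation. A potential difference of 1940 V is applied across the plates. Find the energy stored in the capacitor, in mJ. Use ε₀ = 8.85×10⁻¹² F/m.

Side-by-side slabs ⇒ two capacitors in parallel, each spanning the full gap.
C₁ = κ₁ε₀A₁/d = 21.1 × 8.85×10⁻¹² × 7.53×10⁻⁵ / 1.05×10⁻⁵ = 1.34×10⁻⁹ F.
C₂ = κ₂ε₀A₂/d = 4.87 × 8.85×10⁻¹² × 7.97×10⁻⁵ / 1.05×10⁻⁵ = 3.27×10⁻¹⁰ F.
C = C₁ + C₂ = 1.67×10⁻⁹ F.
U = ½CV² = ½ × 1.67×10⁻⁹ × (1940)² = 3.14×10⁻³ J.

3.14 mJ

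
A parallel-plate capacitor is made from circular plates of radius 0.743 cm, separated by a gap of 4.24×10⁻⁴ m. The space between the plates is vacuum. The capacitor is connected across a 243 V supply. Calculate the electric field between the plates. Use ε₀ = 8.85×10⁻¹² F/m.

E ≈ 0.573 MV/m

E = V/d = 243 / 4.24×10⁻⁴ = 5.73×10⁵ V/m.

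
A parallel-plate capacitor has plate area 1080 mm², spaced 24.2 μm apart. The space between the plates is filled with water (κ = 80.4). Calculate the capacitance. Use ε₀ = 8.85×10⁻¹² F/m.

A = 1080 mm² = 1.08×10⁻³ m².
C = κε₀A/d = 80.4 × 8.85×10⁻¹² × 1.08×10⁻³ / 2.42×10⁻⁵ = 3.18×10⁻⁸ F.

C ≈ 31.8 nF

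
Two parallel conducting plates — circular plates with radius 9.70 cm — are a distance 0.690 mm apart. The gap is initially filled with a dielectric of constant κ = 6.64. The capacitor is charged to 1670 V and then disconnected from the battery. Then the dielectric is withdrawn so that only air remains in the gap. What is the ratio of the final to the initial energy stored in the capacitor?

Isolated ⇒ Q is held fixed.
C₂ = 0.151 C₁ and U = Q²/(2C), so U₂/U₁ = C₁/C₂ = 6.64.

U₂/U₁ ≈ 6.64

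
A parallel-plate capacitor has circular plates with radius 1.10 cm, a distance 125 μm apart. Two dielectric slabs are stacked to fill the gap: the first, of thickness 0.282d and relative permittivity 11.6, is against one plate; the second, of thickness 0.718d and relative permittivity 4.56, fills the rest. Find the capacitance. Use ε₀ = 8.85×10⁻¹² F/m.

C ≈ 148 pF

A = π(1.10 cm)² = 3.80×10⁻⁴ m².
Stacked slabs ⇒ two capacitors in series, each with the full plate area.
C₁ = κ₁ε₀A/d₁ = 11.6 × 8.85×10⁻¹² × 3.80×10⁻⁴ / 3.52×10⁻⁵ = 1.11×10⁻⁹ F.
C₂ = κ₂ε₀A/d₂ = 4.56 × 8.85×10⁻¹² × 3.80×10⁻⁴ / 8.98×10⁻⁵ = 1.71×10⁻¹⁰ F.
C = (1/C₁ + 1/C₂)⁻¹ = 1.48×10⁻¹⁰ F.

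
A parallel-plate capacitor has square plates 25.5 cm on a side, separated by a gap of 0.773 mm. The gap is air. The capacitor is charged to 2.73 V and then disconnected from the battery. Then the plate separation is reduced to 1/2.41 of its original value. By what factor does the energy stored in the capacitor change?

U₂/U₁ ≈ 0.415

Isolated ⇒ Q is held fixed.
C₂ = 2.41 C₁ and U = Q²/(2C), so U₂/U₁ = C₁/C₂ = 0.415.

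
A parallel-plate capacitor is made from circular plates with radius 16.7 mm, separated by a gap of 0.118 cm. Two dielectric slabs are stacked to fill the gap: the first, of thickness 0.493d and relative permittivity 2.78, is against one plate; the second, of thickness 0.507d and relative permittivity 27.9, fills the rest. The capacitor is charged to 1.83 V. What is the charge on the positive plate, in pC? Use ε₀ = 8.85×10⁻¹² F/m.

A = π(16.7 mm)² = 8.76×10⁻⁴ m².
Stacked slabs ⇒ two capacitors in series, each with the full plate area.
C₁ = κ₁ε₀A/d₁ = 2.78 × 8.85×10⁻¹² × 8.76×10⁻⁴ / 5.82×10⁻⁴ = 3.71×10⁻¹¹ F.
C₂ = κ₂ε₀A/d₂ = 27.9 × 8.85×10⁻¹² × 8.76×10⁻⁴ / 5.98×10⁻⁴ = 3.62×10⁻¹⁰ F.
C = (1/C₁ + 1/C₂)⁻¹ = 3.36×10⁻¹¹ F.
Q = CV = 3.36×10⁻¹¹ × 1.83 = 6.15×10⁻¹¹ C.

Q ≈ 61.5 pC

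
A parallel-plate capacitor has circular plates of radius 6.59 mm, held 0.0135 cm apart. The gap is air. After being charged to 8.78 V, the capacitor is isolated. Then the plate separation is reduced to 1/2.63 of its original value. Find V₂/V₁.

Isolated ⇒ Q is held fixed.
C₂ = 2.63 C₁ and V = Q/C, so V₂/V₁ = C₁/C₂ = 0.380.

V₂/V₁ ≈ 0.380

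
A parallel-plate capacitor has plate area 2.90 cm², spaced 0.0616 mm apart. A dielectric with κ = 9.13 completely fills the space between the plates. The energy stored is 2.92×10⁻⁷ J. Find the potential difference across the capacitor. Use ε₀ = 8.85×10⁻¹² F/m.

39.2 V

A = 2.90 cm² = 2.90×10⁻⁴ m².
C = κε₀A/d = 9.13 × 8.85×10⁻¹² × 2.90×10⁻⁴ / 6.16×10⁻⁵ = 3.80×10⁻¹⁰ F.
V = √(2U/C) = √(2 × 2.92×10⁻⁷ / 3.80×10⁻¹⁰) = 39.2 V.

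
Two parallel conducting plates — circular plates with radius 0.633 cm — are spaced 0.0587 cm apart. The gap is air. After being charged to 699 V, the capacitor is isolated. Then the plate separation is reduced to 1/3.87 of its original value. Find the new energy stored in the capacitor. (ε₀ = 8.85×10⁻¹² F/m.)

120 nJ

A = π(0.633 cm)² = 1.26×10⁻⁴ m².
Initially C₁ = ε₀A/d = 8.85×10⁻¹² × 1.26×10⁻⁴ / 5.87×10⁻⁴ = 1.90×10⁻¹² F.
U₁ = 4.64×10⁻⁷ J.
Isolated ⇒ Q is held fixed. C₂ = 3.87 C₁ and U = Q²/(2C), so U₂/U₁ = C₁/C₂ = 0.258.
U₂ = 0.258 × 4.64×10⁻⁷ = 1.20×10⁻⁷ J.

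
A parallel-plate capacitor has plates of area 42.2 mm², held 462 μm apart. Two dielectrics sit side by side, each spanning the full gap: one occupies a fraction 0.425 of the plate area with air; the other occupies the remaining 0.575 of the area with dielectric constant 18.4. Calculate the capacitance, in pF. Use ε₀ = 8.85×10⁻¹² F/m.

C ≈ 8.90 pF

A = 42.2 mm² = 4.22×10⁻⁵ m².
Side-by-side slabs ⇒ two capacitors in parallel, each spanning the full gap.
C₁ = κ₁ε₀A₁/d = 1.00 × 8.85×10⁻¹² × 1.79×10⁻⁵ / 4.62×10⁻⁴ = 3.44×10⁻¹³ F.
C₂ = κ₂ε₀A₂/d = 18.4 × 8.85×10⁻¹² × 2.43×10⁻⁵ / 4.62×10⁻⁴ = 8.55×10⁻¹² F.
C = C₁ + C₂ = 8.90×10⁻¹² F.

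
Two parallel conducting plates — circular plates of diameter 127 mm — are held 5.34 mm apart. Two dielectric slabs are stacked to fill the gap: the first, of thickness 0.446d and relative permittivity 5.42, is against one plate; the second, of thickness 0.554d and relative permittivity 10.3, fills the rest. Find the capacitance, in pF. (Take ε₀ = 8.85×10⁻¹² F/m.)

A = π(127/2 mm)² = 1.27×10⁻² m².
Stacked slabs ⇒ two capacitors in series, each with the full plate area.
C₁ = κ₁ε₀A/d₁ = 5.42 × 8.85×10⁻¹² × 1.27×10⁻² / 2.38×10⁻³ = 2.55×10⁻¹⁰ F.
C₂ = κ₂ε₀A/d₂ = 10.3 × 8.85×10⁻¹² × 1.27×10⁻² / 2.96×10⁻³ = 3.90×10⁻¹⁰ F.
C = (1/C₁ + 1/C₂)⁻¹ = 1.54×10⁻¹⁰ F.

C ≈ 154 pF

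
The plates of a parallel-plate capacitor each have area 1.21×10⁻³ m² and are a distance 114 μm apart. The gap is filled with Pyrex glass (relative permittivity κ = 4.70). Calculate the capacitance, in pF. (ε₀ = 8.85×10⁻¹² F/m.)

C = κε₀A/d = 4.70 × 8.85×10⁻¹² × 1.21×10⁻³ / 1.14×10⁻⁴ = 4.41×10⁻¹⁰ F.

C ≈ 441 pF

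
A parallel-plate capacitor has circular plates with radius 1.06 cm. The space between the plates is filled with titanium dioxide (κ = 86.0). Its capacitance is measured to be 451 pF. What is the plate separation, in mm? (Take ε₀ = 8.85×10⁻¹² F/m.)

0.596 mm

A = π(1.06 cm)² = 3.53×10⁻⁴ m².
d = κε₀A/C = 86.0 × 8.85×10⁻¹² × 3.53×10⁻⁴ / 4.51×10⁻¹⁰ = 5.96×10⁻⁴ m.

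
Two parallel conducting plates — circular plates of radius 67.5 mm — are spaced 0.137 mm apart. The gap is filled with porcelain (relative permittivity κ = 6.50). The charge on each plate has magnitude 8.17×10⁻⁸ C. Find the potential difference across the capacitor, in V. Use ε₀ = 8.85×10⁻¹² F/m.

13.6 V

A = π(67.5 mm)² = 1.43×10⁻² m².
C = κε₀A/d = 6.50 × 8.85×10⁻¹² × 1.43×10⁻² / 1.37×10⁻⁴ = 6.01×10⁻⁹ F.
V = Q/C = 8.17×10⁻⁸ / 6.01×10⁻⁹ = 13.6 V.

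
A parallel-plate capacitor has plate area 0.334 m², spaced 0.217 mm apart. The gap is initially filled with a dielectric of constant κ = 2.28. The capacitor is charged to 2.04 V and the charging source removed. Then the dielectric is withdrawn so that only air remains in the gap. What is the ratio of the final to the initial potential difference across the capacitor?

Isolated ⇒ Q is held fixed.
C₂ = 0.439 C₁ and V = Q/C, so V₂/V₁ = C₁/C₂ = 2.28.

2.28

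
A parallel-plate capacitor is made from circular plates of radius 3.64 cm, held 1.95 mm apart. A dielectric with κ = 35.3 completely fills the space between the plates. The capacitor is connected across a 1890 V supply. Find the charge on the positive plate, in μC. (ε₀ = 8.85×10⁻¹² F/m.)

Q ≈ 1.26 μC

A = π(3.64 cm)² = 4.16×10⁻³ m².
C = κε₀A/d = 35.3 × 8.85×10⁻¹² × 4.16×10⁻³ / 1.95×10⁻³ = 6.67×10⁻¹⁰ F.
Q = CV = 6.67×10⁻¹⁰ × 1890 = 1.26×10⁻⁶ C.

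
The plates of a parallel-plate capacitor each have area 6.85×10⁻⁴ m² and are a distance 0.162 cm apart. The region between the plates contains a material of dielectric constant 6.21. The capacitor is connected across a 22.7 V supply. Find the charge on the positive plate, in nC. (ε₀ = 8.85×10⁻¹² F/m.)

0.528 nC

C = κε₀A/d = 6.21 × 8.85×10⁻¹² × 6.85×10⁻⁴ / 1.62×10⁻³ = 2.32×10⁻¹¹ F.
Q = CV = 2.32×10⁻¹¹ × 22.7 = 5.28×10⁻¹⁰ C.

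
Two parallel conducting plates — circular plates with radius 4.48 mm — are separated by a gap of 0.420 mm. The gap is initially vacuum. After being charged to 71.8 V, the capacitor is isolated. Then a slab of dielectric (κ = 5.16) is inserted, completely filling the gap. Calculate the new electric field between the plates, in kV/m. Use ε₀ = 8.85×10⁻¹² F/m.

E ≈ 33.1 kV/m

A = π(4.48 mm)² = 6.31×10⁻⁵ m².
Initially C₁ = ε₀A/d = 8.85×10⁻¹² × 6.31×10⁻⁵ / 4.20×10⁻⁴ = 1.33×10⁻¹² F.
E₁ = 1.71×10⁵ V/m.
Isolated ⇒ Q is held fixed. V₂ = Q/C₂ = V₁/5.16; E = V/d, so E₂/E₁ = (V₂/V₁)(d₁/d₂) = 0.194.
E₂ = 0.194 × 1.71×10⁵ = 3.31×10⁴ V/m.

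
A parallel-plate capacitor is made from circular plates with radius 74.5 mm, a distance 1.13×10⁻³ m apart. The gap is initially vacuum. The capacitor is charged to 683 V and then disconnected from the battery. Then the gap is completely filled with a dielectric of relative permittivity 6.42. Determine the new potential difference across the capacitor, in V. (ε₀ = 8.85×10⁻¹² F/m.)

A = π(74.5 mm)² = 1.74×10⁻² m².
Initially C₁ = ε₀A/d = 8.85×10⁻¹² × 1.74×10⁻² / 1.13×10⁻³ = 1.37×10⁻¹⁰ F.
V₁ = 6.83×10² V.
Isolated ⇒ Q is held fixed. C₂ = 6.42 C₁ and V = Q/C, so V₂/V₁ = C₁/C₂ = 0.156.
V₂ = 0.156 × 6.83×10² = 1.06×10² V.

106 V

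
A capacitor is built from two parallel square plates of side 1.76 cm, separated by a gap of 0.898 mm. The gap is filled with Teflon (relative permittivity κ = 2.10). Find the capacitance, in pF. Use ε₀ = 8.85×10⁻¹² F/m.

C ≈ 6.41 pF

A = (1.76 cm)² = 3.10×10⁻⁴ m².
C = κε₀A/d = 2.10 × 8.85×10⁻¹² × 3.10×10⁻⁴ / 8.98×10⁻⁴ = 6.41×10⁻¹² F.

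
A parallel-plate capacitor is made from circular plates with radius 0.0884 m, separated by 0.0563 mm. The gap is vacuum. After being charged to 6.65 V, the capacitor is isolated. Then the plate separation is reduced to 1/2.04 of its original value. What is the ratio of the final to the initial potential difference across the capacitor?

V₂/V₁ ≈ 0.490

Isolated ⇒ Q is held fixed.
C₂ = 2.04 C₁ and V = Q/C, so V₂/V₁ = C₁/C₂ = 0.490.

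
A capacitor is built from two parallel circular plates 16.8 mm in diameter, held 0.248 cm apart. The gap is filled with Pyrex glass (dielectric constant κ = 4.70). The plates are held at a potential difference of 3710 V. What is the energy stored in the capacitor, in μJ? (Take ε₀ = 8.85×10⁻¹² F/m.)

A = π(16.8/2 mm)² = 2.22×10⁻⁴ m².
C = κε₀A/d = 4.70 × 8.85×10⁻¹² × 2.22×10⁻⁴ / 2.48×10⁻³ = 3.72×10⁻¹² F.
U = ½CV² = ½ × 3.72×10⁻¹² × (3710)² = 2.56×10⁻⁵ J.

U ≈ 25.6 μJ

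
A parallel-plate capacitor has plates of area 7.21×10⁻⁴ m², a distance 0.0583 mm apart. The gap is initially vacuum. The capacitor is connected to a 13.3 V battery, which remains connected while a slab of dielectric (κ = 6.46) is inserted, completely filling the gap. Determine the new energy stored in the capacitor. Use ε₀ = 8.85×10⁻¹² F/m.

Initially C₁ = ε₀A/d = 8.85×10⁻¹² × 7.21×10⁻⁴ / 5.83×10⁻⁵ = 1.09×10⁻¹⁰ F.
U₁ = 9.68×10⁻⁹ J.
Battery connected ⇒ V is held fixed. C₂ = 6.46 C₁ and U = ½CV², so U₂/U₁ = C₂/C₁ = 6.46.
U₂ = 6.46 × 9.68×10⁻⁹ = 6.25×10⁻⁸ J.

U ≈ 62.5 nJ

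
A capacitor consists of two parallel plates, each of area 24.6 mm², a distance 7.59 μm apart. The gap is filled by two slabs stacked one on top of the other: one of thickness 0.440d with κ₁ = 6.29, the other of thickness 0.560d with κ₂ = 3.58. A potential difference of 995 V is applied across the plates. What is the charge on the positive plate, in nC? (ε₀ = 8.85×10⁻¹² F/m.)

A = 24.6 mm² = 2.46×10⁻⁵ m².
Stacked slabs ⇒ two capacitors in series, each with the full plate area.
C₁ = κ₁ε₀A/d₁ = 6.29 × 8.85×10⁻¹² × 2.46×10⁻⁵ / 3.34×10⁻⁶ = 4.10×10⁻¹⁰ F.
C₂ = κ₂ε₀A/d₂ = 3.58 × 8.85×10⁻¹² × 2.46×10⁻⁵ / 4.25×10⁻⁶ = 1.83×10⁻¹⁰ F.
C = (1/C₁ + 1/C₂)⁻¹ = 1.27×10⁻¹⁰ F.
Q = CV = 1.27×10⁻¹⁰ × 995 = 1.26×10⁻⁷ C.

Q ≈ 126 nC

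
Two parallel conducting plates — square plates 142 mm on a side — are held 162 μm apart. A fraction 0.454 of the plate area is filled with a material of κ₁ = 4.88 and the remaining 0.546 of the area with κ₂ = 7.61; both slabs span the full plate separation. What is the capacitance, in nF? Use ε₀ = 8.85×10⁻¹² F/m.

C ≈ 7.02 nF

A = (142 mm)² = 2.02×10⁻² m².
Side-by-side slabs ⇒ two capacitors in parallel, each spanning the full gap.
C₁ = κ₁ε₀A₁/d = 4.88 × 8.85×10⁻¹² × 9.15×10⁻³ / 1.62×10⁻⁴ = 2.44×10⁻⁹ F.
C₂ = κ₂ε₀A₂/d = 7.61 × 8.85×10⁻¹² × 1.10×10⁻² / 1.62×10⁻⁴ = 4.58×10⁻⁹ F.
C = C₁ + C₂ = 7.02×10⁻⁹ F.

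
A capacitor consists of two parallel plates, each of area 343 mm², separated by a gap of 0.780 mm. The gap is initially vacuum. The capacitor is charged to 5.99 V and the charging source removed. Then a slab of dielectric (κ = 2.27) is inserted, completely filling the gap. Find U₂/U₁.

Isolated ⇒ Q is held fixed.
C₂ = 2.27 C₁ and U = Q²/(2C), so U₂/U₁ = C₁/C₂ = 0.441.

U₂/U₁ ≈ 0.441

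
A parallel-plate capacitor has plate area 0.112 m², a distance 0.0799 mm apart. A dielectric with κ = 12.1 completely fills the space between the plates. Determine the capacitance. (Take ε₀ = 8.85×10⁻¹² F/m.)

C = κε₀A/d = 12.1 × 8.85×10⁻¹² × 0.112 / 7.99×10⁻⁵ = 1.50×10⁻⁷ F.

C ≈ 150 nF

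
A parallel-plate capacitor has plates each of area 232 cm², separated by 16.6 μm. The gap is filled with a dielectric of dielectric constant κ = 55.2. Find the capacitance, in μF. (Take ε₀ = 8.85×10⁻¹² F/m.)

A = 232 cm² = 2.32×10⁻² m².
C = κε₀A/d = 55.2 × 8.85×10⁻¹² × 2.32×10⁻² / 1.66×10⁻⁵ = 6.83×10⁻⁷ F.

0.683 μF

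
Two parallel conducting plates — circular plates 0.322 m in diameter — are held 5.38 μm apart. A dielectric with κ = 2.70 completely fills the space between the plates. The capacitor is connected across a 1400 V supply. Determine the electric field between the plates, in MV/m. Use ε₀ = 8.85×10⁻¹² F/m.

E = V/d = 1400 / 5.38×10⁻⁶ = 2.60×10⁸ V/m.

E ≈ 260 MV/m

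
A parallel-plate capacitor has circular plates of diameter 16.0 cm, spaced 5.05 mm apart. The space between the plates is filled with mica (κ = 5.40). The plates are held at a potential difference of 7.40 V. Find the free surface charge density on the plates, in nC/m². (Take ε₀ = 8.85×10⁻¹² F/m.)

70.0 nC/m²

A = π(16.0/2 cm)² = 2.01×10⁻² m².
C = κε₀A/d = 5.40 × 8.85×10⁻¹² × 2.01×10⁻² / 5.05×10⁻³ = 1.90×10⁻¹⁰ F.
σ = Q/A = CV/A = 1.90×10⁻¹⁰ × 7.40 / 2.01×10⁻² = 7.00×10⁻⁸ C/m².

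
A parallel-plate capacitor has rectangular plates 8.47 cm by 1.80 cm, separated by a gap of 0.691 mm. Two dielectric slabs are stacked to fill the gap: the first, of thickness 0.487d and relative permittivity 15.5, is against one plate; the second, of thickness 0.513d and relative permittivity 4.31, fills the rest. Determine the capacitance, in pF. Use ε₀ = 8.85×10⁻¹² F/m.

C ≈ 130 pF

A = 8.47 × 1.80 cm² = 1.52×10⁻³ m².
Stacked slabs ⇒ two capacitors in series, each with the full plate area.
C₁ = κ₁ε₀A/d₁ = 15.5 × 8.85×10⁻¹² × 1.52×10⁻³ / 3.37×10⁻⁴ = 6.21×10⁻¹⁰ F.
C₂ = κ₂ε₀A/d₂ = 4.31 × 8.85×10⁻¹² × 1.52×10⁻³ / 3.54×10⁻⁴ = 1.64×10⁻¹⁰ F.
C = (1/C₁ + 1/C₂)⁻¹ = 1.30×10⁻¹⁰ F.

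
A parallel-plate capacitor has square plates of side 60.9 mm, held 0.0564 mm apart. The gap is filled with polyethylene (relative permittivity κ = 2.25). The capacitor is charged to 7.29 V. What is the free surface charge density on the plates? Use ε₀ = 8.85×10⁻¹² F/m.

2.57 μC/m²

A = (60.9 mm)² = 3.71×10⁻³ m².
C = κε₀A/d = 2.25 × 8.85×10⁻¹² × 3.71×10⁻³ / 5.64×10⁻⁵ = 1.31×10⁻⁹ F.
σ = Q/A = CV/A = 1.31×10⁻⁹ × 7.29 / 3.71×10⁻³ = 2.57×10⁻⁶ C/m².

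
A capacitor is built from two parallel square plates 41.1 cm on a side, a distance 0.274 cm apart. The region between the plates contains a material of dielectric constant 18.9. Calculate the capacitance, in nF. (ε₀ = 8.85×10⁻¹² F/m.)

C ≈ 10.3 nF

A = (41.1 cm)² = 0.169 m².
C = κε₀A/d = 18.9 × 8.85×10⁻¹² × 0.169 / 2.74×10⁻³ = 1.03×10⁻⁸ F.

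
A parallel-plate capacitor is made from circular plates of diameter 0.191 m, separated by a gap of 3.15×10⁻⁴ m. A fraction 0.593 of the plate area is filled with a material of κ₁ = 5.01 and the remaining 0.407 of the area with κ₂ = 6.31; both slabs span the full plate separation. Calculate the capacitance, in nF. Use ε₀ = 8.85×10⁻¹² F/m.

4.46 nF

A = π(0.191/2 m)² = 2.87×10⁻² m².
Side-by-side slabs ⇒ two capacitors in parallel, each spanning the full gap.
C₁ = κ₁ε₀A₁/d = 5.01 × 8.85×10⁻¹² × 1.70×10⁻² / 3.15×10⁻⁴ = 2.39×10⁻⁹ F.
C₂ = κ₂ε₀A₂/d = 6.31 × 8.85×10⁻¹² × 1.17×10⁻² / 3.15×10⁻⁴ = 2.07×10⁻⁹ F.
C = C₁ + C₂ = 4.46×10⁻⁹ F.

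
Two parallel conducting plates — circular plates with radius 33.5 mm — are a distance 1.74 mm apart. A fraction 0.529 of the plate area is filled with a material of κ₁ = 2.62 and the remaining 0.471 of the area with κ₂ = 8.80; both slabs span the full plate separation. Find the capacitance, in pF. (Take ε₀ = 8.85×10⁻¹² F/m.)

A = π(33.5 mm)² = 3.53×10⁻³ m².
Side-by-side slabs ⇒ two capacitors in parallel, each spanning the full gap.
C₁ = κ₁ε₀A₁/d = 2.62 × 8.85×10⁻¹² × 1.87×10⁻³ / 1.74×10⁻³ = 2.49×10⁻¹¹ F.
C₂ = κ₂ε₀A₂/d = 8.80 × 8.85×10⁻¹² × 1.66×10⁻³ / 1.74×10⁻³ = 7.43×10⁻¹¹ F.
C = C₁ + C₂ = 9.92×10⁻¹¹ F.

C ≈ 99.2 pF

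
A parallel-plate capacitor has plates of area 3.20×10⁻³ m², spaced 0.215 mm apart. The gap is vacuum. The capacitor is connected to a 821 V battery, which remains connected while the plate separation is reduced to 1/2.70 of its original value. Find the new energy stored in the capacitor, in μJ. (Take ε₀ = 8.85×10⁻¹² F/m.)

120 μJ

Initially C₁ = ε₀A/d = 8.85×10⁻¹² × 3.20×10⁻³ / 2.15×10⁻⁴ = 1.32×10⁻¹⁰ F.
U₁ = 4.44×10⁻⁵ J.
Battery connected ⇒ V is held fixed. C₂ = 2.70 C₁ and U = ½CV², so U₂/U₁ = C₂/C₁ = 2.70.
U₂ = 2.70 × 4.44×10⁻⁵ = 1.20×10⁻⁴ J.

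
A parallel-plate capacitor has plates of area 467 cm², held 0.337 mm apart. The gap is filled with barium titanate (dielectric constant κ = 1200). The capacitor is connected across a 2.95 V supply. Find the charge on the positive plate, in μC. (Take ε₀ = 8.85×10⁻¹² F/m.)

A = 467 cm² = 4.67×10⁻² m².
C = κε₀A/d = 1200 × 8.85×10⁻¹² × 4.67×10⁻² / 3.37×10⁻⁴ = 1.47×10⁻⁶ F.
Q = CV = 1.47×10⁻⁶ × 2.95 = 4.34×10⁻⁶ C.

4.34 μC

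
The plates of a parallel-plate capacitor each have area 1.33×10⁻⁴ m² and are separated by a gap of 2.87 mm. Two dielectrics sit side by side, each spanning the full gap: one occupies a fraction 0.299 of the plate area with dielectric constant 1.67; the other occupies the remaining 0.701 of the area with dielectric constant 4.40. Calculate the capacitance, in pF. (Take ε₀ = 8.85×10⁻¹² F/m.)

C ≈ 1.47 pF

Side-by-side slabs ⇒ two capacitors in parallel, each spanning the full gap.
C₁ = κ₁ε₀A₁/d = 1.67 × 8.85×10⁻¹² × 3.98×10⁻⁵ / 2.87×10⁻³ = 2.05×10⁻¹³ F.
C₂ = κ₂ε₀A₂/d = 4.40 × 8.85×10⁻¹² × 9.32×10⁻⁵ / 2.87×10⁻³ = 1.26×10⁻¹² F.
C = C₁ + C₂ = 1.47×10⁻¹² F.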